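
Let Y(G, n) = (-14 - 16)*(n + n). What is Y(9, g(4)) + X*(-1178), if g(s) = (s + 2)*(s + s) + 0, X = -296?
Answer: 345808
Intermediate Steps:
g(s) = 2*s*(2 + s) (g(s) = (2 + s)*(2*s) + 0 = 2*s*(2 + s) + 0 = 2*s*(2 + s))
Y(G, n) = -60*n
Y(9, g(4)) + X*(-1178) = -120*4*(2 + 4) - 296*(-1178) = -120*4*6 + 348688 = -60*48 + 348688 = -2880 + 348688 = 345808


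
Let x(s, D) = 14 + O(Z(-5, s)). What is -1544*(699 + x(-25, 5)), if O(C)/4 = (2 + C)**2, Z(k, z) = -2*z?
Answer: -17800776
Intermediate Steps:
O(C) = 4*(2 + C)**2
x(s, D) = 14 + 4*(2 - 2*s)**2
-1544*(699 + x(-25, 5)) = -1544*(699 + (14 + 16*(-1 - 25)**2)) = -1544*(699 + (14 + 16*(-26)**2)) = -1544*(699 + (14 + 16*676)) = -1544*(699 + (14 + 10816)) = -1544*(699 + 10830) = -1544*11529 = -17800776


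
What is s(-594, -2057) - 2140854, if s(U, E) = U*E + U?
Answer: -919590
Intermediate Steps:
s(U, E) = U + E*U (s(U, E) = E*U + U = U + E*U)
s(-594, -2057) - 2140854 = -594*(1 - 2057) - 2140854 = -594*(-2056) - 2140854 = 1221264 - 2140854 = -919590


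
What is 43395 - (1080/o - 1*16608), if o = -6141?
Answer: 122826501/2047 ≈ 60003.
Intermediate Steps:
43395 - (1080/o - 1*16608) = 43395 - (1080/(-6141) - 1*16608) = 43395 - (1080*(-1/6141) - 16608) = 43395 - (-360/2047 - 16608) = 43395 - 1*(-33996936/2047) = 43395 + 33996936/2047 = 122826501/2047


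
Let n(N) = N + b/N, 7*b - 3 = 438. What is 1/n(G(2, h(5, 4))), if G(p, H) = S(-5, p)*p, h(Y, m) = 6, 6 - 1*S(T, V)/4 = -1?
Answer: 8/457 ≈ 0.017505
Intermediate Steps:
b = 63 (b = 3/7 + (⅐)*438 = 3/7 + 438/7 = 63)
S(T, V) = 28 (S(T, V) = 24 - 4*(-1) = 24 + 4 = 28)
G(p, H) = 28*p
n(N) = N + 63/N
1/n(G(2, h(5, 4))) = 1/(28*2 + 63/((28*2))) = 1/(56 + 63/56) = 1/(56 + 63*(1/56)) = 1/(56 + 9/8) = 1/(457/8) = 8/457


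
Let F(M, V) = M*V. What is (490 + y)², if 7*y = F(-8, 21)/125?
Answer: 3748623076/15625 ≈ 2.3991e+5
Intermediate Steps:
y = -24/125 (y = (-8*21/125)/7 = (-168*1/125)/7 = (⅐)*(-168/125) = -24/125 ≈ -0.19200)
(490 + y)² = (490 - 24/125)² = (61226/125)² = 3748623076/15625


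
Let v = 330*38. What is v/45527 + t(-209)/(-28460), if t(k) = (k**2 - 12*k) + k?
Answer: -86822153/64784921 ≈ -1.3402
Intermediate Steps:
v = 12540
t(k) = k**2 - 11*k
v/45527 + t(-209)/(-28460) = 12540/45527 - 209*(-11 - 209)/(-28460) = 12540*(1/45527) - 209*(-220)*(-1/28460) = 12540/45527 + 45980*(-1/28460) = 12540/45527 - 2299/1423 = -86822153/64784921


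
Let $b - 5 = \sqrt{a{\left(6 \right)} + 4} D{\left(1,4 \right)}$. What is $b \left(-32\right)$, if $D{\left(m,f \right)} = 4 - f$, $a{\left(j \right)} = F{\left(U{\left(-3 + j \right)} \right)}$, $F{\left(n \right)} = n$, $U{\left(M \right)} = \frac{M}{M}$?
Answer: $-160$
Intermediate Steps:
$U{\left(M \right)} = 1$
$a{\left(j \right)} = 1$
$b = 5$ ($b = 5 + \sqrt{1 + 4} \left(4 - 4\right) = 5 + \sqrt{5} \left(4 - 4\right) = 5 + \sqrt{5} \cdot 0 = 5 + 0 = 5$)
$b \left(-32\right) = 5 \left(-32\right) = -160$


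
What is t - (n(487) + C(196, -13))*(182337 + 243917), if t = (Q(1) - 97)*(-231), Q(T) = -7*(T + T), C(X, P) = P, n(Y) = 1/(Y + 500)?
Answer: 5494146487/987 ≈ 5.5665e+6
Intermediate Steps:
n(Y) = 1/(500 + Y)
Q(T) = -14*T
t = 25641 (t = (-14*1 - 97)*(-231) = (-14 - 97)*(-231) = -111*(-231) = 25641)
t - (n(487) + C(196, -13))*(182337 + 243917) = 25641 - (1/(500 + 487) - 13)*(182337 + 243917) = 25641 - (1/987 - 13)*426254 = 25641 - (-12830)*426254/987 = 25641 - 1*(-5468838820/987) = 25641 + 5468838820/987 = 5494146487/987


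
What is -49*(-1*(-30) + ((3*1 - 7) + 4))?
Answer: -1470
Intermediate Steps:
-49*(-1*(-30) + ((3*1 - 7) + 4)) = -49*(30 + ((3 - 7) + 4)) = -49*(30 + (-4 + 4)) = -49*(30 + 0) = -49*30 = -1470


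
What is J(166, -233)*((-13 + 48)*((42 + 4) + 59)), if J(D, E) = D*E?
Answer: -142141650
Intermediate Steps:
J(166, -233)*((-13 + 48)*((42 + 4) + 59)) = (166*(-233))*((-13 + 48)*((42 + 4) + 59)) = -1353730*(46 + 59) = -1353730*105 = -38678*3675 = -142141650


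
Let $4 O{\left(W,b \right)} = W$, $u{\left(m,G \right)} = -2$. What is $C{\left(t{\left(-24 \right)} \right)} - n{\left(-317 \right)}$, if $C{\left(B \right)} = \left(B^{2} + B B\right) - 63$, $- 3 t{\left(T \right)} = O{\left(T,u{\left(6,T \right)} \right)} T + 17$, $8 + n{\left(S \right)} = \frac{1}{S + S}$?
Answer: $\frac{32554007}{5706} \approx 5705.2$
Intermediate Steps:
$n{\left(S \right)} = -8 + \frac{1}{2 S}$ ($n{\left(S \right)} = -8 + \frac{1}{S + S} = -8 + \frac{1}{2 S}$)
$O{\left(W,b \right)} = \frac{W}{4}$
$t{\left(T \right)} = - \frac{17}{3} - \frac{T^{2}}{12}$ ($t{\left(T \right)} = - \frac{\frac{T}{4} T + 17}{3} = - \frac{\frac{T^{2}}{4} + 17}{3} = - \frac{17 + \frac{T^{2}}{4}}{3} = - \frac{17}{3} - \frac{T^{2}}{12}$)
$C{\left(B \right)} = -63 + 2 B^{2}$ ($C{\left(B \right)} = \left(B^{2} + B^{2}\right) - 63 = 2 B^{2} - 63 = -63 + 2 B^{2}$)
$C{\left(t{\left(-24 \right)} \right)} - n{\left(-317 \right)} = \left(-63 + 2 \left(- \frac{17}{3} - \frac{\left(-24\right)^{2}}{12}\right)^{2}\right) - \left(-8 + \frac{1}{2 \left(-317\right)}\right) = \left(-63 + 2 \left(- \frac{17}{3} - 48\right)^{2}\right) - \left(-8 + \frac{1}{2} \left(- \frac{1}{317}\right)\right) = \left(-63 + 2 \left(- \frac{17}{3} - 48\right)^{2}\right) - \left(-8 - \frac{1}{634}\right) = \left(-63 + 2 \left(- \frac{161}{3}\right)^{2}\right) - - \frac{5073}{634} = \left(-63 + 2 \cdot \frac{25921}{9}\right) + \frac{5073}{634} = \left(-63 + \frac{51842}{9}\right) + \frac{5073}{634} = \frac{51275}{9} + \frac{5073}{634} = \frac{32554007}{5706}$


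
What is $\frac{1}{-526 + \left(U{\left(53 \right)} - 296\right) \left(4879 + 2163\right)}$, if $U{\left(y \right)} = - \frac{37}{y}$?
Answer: $- \frac{53}{110763328} \approx -4.785 \cdot 10^{-7}$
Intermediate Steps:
$\frac{1}{-526 + \left(U{\left(53 \right)} - 296\right) \left(4879 + 2163\right)} = \frac{1}{-526 + \left(- \frac{37}{53} - 296\right) \left(4879 + 2163\right)} = \frac{1}{-526 + \left(\left(-37\right) \frac{1}{53} - 296\right) 7042} = \frac{1}{-526 + \left(- \frac{37}{53} - 296\right) 7042} = \frac{1}{-526 - \frac{110735450}{53}} = \frac{1}{- \frac{110763328}{53}} = - \frac{53}{110763328}$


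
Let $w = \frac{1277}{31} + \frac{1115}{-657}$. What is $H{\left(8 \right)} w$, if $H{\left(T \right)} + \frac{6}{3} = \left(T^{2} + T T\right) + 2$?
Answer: $\frac{102966272}{20367} \approx 5055.5$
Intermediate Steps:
$H{\left(T \right)} = 2 T^{2}$ ($H{\left(T \right)} = -2 + \left(\left(T^{2} + T T\right) + 2\right) = -2 + \left(\left(T^{2} + T^{2}\right) + 2\right) = -2 + \left(2 T^{2} + 2\right) = -2 + \left(2 + 2 T^{2}\right) = 2 T^{2}$)
$w = \frac{804424}{20367}$ ($w = 1277 \cdot \frac{1}{31} + 1115 \left(- \frac{1}{657}\right) = \frac{1277}{31} - \frac{1115}{657} = \frac{804424}{20367} \approx 39.496$)
$H{\left(8 \right)} w = 2 \cdot 8^{2} \cdot \frac{804424}{20367} = 2 \cdot 64 \cdot \frac{804424}{20367} = 128 \cdot \frac{804424}{20367} = \frac{102966272}{20367}$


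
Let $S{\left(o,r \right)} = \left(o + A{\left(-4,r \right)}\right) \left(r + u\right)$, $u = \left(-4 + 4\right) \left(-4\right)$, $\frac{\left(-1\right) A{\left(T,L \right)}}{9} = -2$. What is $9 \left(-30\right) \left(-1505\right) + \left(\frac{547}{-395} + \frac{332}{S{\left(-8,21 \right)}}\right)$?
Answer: $\frac{3370674877}{8295} \approx 4.0635 \cdot 10^{5}$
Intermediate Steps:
$A{\left(T,L \right)} = 18$ ($A{\left(T,L \right)} = \left(-9\right) \left(-2\right) = 18$)
$u = 0$ ($u = 0 \left(-4\right) = 0$)
$S{\left(o,r \right)} = r \left(18 + o\right)$ ($S{\left(o,r \right)} = \left(o + 18\right) \left(r + 0\right) = \left(18 + o\right) r = r \left(18 + o\right)$)
$9 \left(-30\right) \left(-1505\right) + \left(\frac{547}{-395} + \frac{332}{S{\left(-8,21 \right)}}\right) = 9 \left(-30\right) \left(-1505\right) + \left(\frac{547}{-395} + \frac{332}{21 \left(18 - 8\right)}\right) = \left(-270\right) \left(-1505\right) + \left(547 \left(- \frac{1}{395}\right) + \frac{332}{21 \cdot 10}\right) = 406350 - \left(\frac{547}{395} - \frac{332}{210}\right) = 406350 + \left(- \frac{547}{395} + 332 \cdot \frac{1}{210}\right) = 406350 + \left(- \frac{547}{395} + \frac{166}{105}\right) = 406350 + \frac{1627}{8295} = \frac{3370674877}{8295}$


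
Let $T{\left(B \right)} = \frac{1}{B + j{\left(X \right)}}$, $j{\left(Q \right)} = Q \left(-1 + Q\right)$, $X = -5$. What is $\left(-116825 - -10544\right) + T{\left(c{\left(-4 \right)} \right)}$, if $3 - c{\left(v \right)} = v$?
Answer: $- \frac{3932396}{37} \approx -1.0628 \cdot 10^{5}$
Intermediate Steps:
$c{\left(v \right)} = 3 - v$
$T{\left(B \right)} = \frac{1}{30 + B}$ ($T{\left(B \right)} = \frac{1}{B - 5 \left(-1 - 5\right)} = \frac{1}{B - -30} = \frac{1}{B + 30} = \frac{1}{30 + B}$)
$\left(-116825 - -10544\right) + T{\left(c{\left(-4 \right)} \right)} = \left(-116825 - -10544\right) + \frac{1}{30 + \left(3 - -4\right)} = \left(-116825 + 10544\right) + \frac{1}{30 + \left(3 + 4\right)} = -106281 + \frac{1}{30 + 7} = -106281 + \frac{1}{37} = - \frac{3932396}{37}$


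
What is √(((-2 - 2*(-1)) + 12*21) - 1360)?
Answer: 2*I*√277 ≈ 33.287*I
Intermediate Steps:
√(((-2 - 2*(-1)) + 12*21) - 1360) = √(((-2 + 2) + 252) - 1360) = √((0 + 252) - 1360) = √(252 - 1360) = √(-1108) = 2*I*√277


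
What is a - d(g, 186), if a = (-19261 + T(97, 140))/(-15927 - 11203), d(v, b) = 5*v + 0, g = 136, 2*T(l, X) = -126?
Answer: -9214538/13565 ≈ -679.29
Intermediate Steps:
T(l, X) = -63 (T(l, X) = (½)*(-126) = -63)
d(v, b) = 5*v
a = 9662/13565 (a = (-19261 - 63)/(-15927 - 11203) = -19324/(-27130) = -19324*(-1/27130) = 9662/13565 ≈ 0.71227)
a - d(g, 186) = 9662/13565 - 5*136 = 9662/13565 - 1*680 = 9662/13565 - 680 = -9214538/13565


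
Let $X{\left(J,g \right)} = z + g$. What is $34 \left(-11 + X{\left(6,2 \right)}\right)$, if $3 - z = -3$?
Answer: $-102$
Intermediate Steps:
$z = 6$ ($z = 3 - -3 = 3 + 3 = 6$)
$X{\left(J,g \right)} = 6 + g$
$34 \left(-11 + X{\left(6,2 \right)}\right) = 34 \left(-11 + \left(6 + 2\right)\right) = 34 \left(-11 + 8\right) = 34 \left(-3\right) = -102$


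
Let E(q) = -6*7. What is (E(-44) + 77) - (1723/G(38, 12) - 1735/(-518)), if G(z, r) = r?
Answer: -347887/3108 ≈ -111.93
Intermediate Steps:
E(q) = -42
(E(-44) + 77) - (1723/G(38, 12) - 1735/(-518)) = (-42 + 77) - (1723/12 - 1735/(-518)) = 35 - (1723*(1/12) - 1735*(-1/518)) = 35 - (1723/12 + 1735/518) = 35 - 1*456667/3108 = 35 - 456667/3108 = -347887/3108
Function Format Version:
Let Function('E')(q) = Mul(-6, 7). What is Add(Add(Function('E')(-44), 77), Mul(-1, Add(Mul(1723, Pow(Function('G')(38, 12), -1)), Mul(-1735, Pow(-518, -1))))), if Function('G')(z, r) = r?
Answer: Rational(-347887, 3108) ≈ -111.93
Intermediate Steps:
Function('E')(q) = -42
Add(Add(Function('E')(-44), 77), Mul(-1, Add(Mul(1723, Pow(Function('G')(38, 12), -1)), Mul(-1735, Pow(-518, -1))))) = Add(Add(-42, 77), Mul(-1, Add(Mul(1723, Pow(12, -1)), Mul(-1735, Pow(-518, -1))))) = Add(35, Mul(-1, Add(Mul(1723, Rational(1, 12)), Mul(-1735, Rational(-1, 518))))) = Add(35, Mul(-1, Add(Rational(1723, 12), Rational(1735, 518)))) = Add(35, Mul(-1, Rational(456667, 3108))) = Add(35, Rational(-456667, 3108)) = Rational(-347887, 3108)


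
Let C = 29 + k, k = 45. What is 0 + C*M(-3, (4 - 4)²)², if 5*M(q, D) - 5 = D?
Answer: 74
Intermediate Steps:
M(q, D) = 1 + D/5
C = 74 (C = 29 + 45 = 74)
0 + C*M(-3, (4 - 4)²)² = 0 + 74*(1 + (4 - 4)²/5)² = 0 + 74*(1 + (⅕)*0²)² = 0 + 74*(1 + (⅕)*0)² = 0 + 74*(1 + 0)² = 0 + 74*1² = 0 + 74*1 = 0 + 74 = 74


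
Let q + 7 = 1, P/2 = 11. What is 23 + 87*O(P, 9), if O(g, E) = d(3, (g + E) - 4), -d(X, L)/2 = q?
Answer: 1067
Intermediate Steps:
P = 22 (P = 2*11 = 22)
q = -6 (q = -7 + 1 = -6)
d(X, L) = 12 (d(X, L) = -2*(-6) = 12)
O(g, E) = 12
23 + 87*O(P, 9) = 23 + 87*12 = 23 + 1044 = 1067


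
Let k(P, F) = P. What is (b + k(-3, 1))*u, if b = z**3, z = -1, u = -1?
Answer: 4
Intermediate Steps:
b = -1 (b = (-1)**3 = -1)
(b + k(-3, 1))*u = (-1 - 3)*(-1) = -4*(-1) = 4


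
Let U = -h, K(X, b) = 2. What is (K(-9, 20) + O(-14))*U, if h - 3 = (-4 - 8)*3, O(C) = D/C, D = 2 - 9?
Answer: 165/2 ≈ 82.500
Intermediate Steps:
D = -7
O(C) = -7/C
h = -33 (h = 3 + (-4 - 8)*3 = 3 - 12*3 = 3 - 36 = -33)
U = 33 (U = -1*(-33) = 33)
(K(-9, 20) + O(-14))*U = (2 - 7/(-14))*33 = (2 - 7*(-1/14))*33 = (2 + ½)*33 = (5/2)*33 = 165/2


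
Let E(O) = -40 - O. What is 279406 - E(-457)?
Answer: 278989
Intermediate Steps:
279406 - E(-457) = 279406 - (-40 - 1*(-457)) = 279406 - (-40 + 457) = 279406 - 1*417 = 279406 - 417 = 278989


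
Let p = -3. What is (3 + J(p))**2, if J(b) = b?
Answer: 0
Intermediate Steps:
(3 + J(p))**2 = (3 - 3)**2 = 0**2 = 0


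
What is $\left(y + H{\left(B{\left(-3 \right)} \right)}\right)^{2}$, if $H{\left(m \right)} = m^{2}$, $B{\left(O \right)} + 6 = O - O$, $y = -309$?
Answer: $74529$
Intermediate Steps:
$B{\left(O \right)} = -6$ ($B{\left(O \right)} = -6 + \left(O - O\right) = -6 + 0 = -6$)
$\left(y + H{\left(B{\left(-3 \right)} \right)}\right)^{2} = \left(-309 + \left(-6\right)^{2}\right)^{2} = \left(-309 + 36\right)^{2} = \left(-273\right)^{2} = 74529$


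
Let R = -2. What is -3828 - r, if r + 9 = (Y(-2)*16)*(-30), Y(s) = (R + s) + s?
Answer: -6699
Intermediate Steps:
Y(s) = -2 + 2*s (Y(s) = (-2 + s) + s = -2 + 2*s)
r = 2871 (r = -9 + ((-2 + 2*(-2))*16)*(-30) = -9 + ((-2 - 4)*16)*(-30) = -9 - 6*16*(-30) = -9 - 96*(-30) = -9 + 2880 = 2871)
-3828 - r = -3828 - 1*2871 = -3828 - 2871 = -6699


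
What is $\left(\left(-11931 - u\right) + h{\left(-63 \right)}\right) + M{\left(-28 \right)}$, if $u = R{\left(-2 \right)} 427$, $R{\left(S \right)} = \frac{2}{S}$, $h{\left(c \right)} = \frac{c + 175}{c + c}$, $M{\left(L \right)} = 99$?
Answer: $- \frac{102653}{9} \approx -11406.0$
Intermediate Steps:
$h{\left(c \right)} = \frac{175 + c}{2 c}$
$u = -427$ ($u = \frac{2}{-2} \cdot 427 = 2 \left(- \frac{1}{2}\right) 427 = \left(-1\right) 427 = -427$)
$\left(\left(-11931 - u\right) + h{\left(-63 \right)}\right) + M{\left(-28 \right)} = \left(\left(-11931 - -427\right) + \frac{175 - 63}{2 \left(-63\right)}\right) + 99 = \left(\left(-11931 + 427\right) + \frac{1}{2} \left(- \frac{1}{63}\right) 112\right) + 99 = \left(-11504 - \frac{8}{9}\right) + 99 = - \frac{103544}{9} + 99 = - \frac{102653}{9}$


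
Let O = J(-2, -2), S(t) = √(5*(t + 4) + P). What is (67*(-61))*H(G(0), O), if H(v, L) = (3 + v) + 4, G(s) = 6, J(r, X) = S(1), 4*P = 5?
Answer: -53131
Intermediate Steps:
P = 5/4 (P = (¼)*5 = 5/4 ≈ 1.2500)
S(t) = √(85/4 + 5*t) (S(t) = √(5*(t + 4) + 5/4) = √(5*(4 + t) + 5/4) = √((20 + 5*t) + 5/4) = √(85/4 + 5*t))
J(r, X) = √105/2 (J(r, X) = √(85 + 20*1)/2 = √(85 + 20)/2 = √105/2)
O = √105/2 ≈ 5.1235
H(v, L) = 7 + v
(67*(-61))*H(G(0), O) = (67*(-61))*(7 + 6) = -4087*13 = -53131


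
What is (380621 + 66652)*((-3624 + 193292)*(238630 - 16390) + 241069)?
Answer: 18853477164550197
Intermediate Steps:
(380621 + 66652)*((-3624 + 193292)*(238630 - 16390) + 241069) = 447273*(189668*222240 + 241069) = 447273*(42151816320 + 241069) = 447273*42152057389 = 18853477164550197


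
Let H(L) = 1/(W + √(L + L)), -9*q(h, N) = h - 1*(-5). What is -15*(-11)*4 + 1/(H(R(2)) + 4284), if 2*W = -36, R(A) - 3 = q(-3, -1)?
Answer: 3857138464058/5844147121 + 5*√2/17532441363 ≈ 660.00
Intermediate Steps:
q(h, N) = -5/9 - h/9 (q(h, N) = -(h - 1*(-5))/9 = -(h + 5)/9 = -(5 + h)/9 = -5/9 - h/9)
R(A) = 25/9 (R(A) = 3 + (-5/9 - ⅑*(-3)) = 3 + (-5/9 + ⅓) = 3 - 2/9 = 25/9)
W = -18 (W = (½)*(-36) = -18)
H(L) = 1/(-18 + √2*√L) (H(L) = 1/(-18 + √(L + L)) = 1/(-18 + √(2*L)) = 1/(-18 + √2*√L))
-15*(-11)*4 + 1/(H(R(2)) + 4284) = -15*(-11)*4 + 1/(1/(-18 + √2*√(25/9)) + 4284) = 165*4 + 1/(1/(-18 + √2*(5/3)) + 4284) = 660 + 1/(1/(-18 + 5*√2/3) + 4284) = 660 + 1/(4284 + 1/(-18 + 5*√2/3))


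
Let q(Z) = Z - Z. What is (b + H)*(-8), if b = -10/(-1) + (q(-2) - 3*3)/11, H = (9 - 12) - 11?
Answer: 424/11 ≈ 38.545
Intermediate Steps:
q(Z) = 0
H = -14 (H = -3 - 11 = -14)
b = 101/11 (b = -10/(-1) + (0 - 3*3)/11 = -10*(-1) + (0 - 9)*(1/11) = 10 - 9*1/11 = 10 - 9/11 = 101/11 ≈ 9.1818)
(b + H)*(-8) = (101/11 - 14)*(-8) = -53/11*(-8) = 424/11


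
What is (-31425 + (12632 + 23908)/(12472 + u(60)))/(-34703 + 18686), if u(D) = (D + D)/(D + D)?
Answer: 130642495/66593347 ≈ 1.9618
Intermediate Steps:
u(D) = 1 (u(D) = (2*D)/((2*D)) = (2*D)*(1/(2*D)) = 1)
(-31425 + (12632 + 23908)/(12472 + u(60)))/(-34703 + 18686) = (-31425 + (12632 + 23908)/(12472 + 1))/(-34703 + 18686) = (-31425 + 36540/12473)/(-16017) = (-31425 + 36540*(1/12473))*(-1/16017) = (-31425 + 36540/12473)*(-1/16017) = -391927485/12473*(-1/16017) = 130642495/66593347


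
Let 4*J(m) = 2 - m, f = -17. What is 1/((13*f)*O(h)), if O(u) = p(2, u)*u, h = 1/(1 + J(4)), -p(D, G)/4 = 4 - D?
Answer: 1/3536 ≈ 0.00028281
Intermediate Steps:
J(m) = ½ - m/4 (J(m) = (2 - m)/4 = ½ - m/4)
p(D, G) = -16 + 4*D (p(D, G) = -4*(4 - D) = -16 + 4*D)
h = 2 (h = 1/(1 + (½ - ¼*4)) = 1/(1 + (½ - 1)) = 1/(1 - ½) = 1/(½) = 2)
O(u) = -8*u (O(u) = (-16 + 4*2)*u = (-16 + 8)*u = -8*u)
1/((13*f)*O(h)) = 1/((13*(-17))*(-8*2)) = 1/(-221*(-16)) = 1/3536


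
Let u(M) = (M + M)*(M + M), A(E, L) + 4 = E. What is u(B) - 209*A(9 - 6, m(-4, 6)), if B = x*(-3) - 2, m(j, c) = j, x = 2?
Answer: 465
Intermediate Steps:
A(E, L) = -4 + E
B = -8 (B = 2*(-3) - 2 = -6 - 2 = -8)
u(M) = 4*M² (u(M) = (2*M)*(2*M) = 4*M²)
u(B) - 209*A(9 - 6, m(-4, 6)) = 4*(-8)² - 209*(-4 + (9 - 6)) = 4*64 - 209*(-4 + 3) = 256 - 209*(-1) = 256 + 209 = 465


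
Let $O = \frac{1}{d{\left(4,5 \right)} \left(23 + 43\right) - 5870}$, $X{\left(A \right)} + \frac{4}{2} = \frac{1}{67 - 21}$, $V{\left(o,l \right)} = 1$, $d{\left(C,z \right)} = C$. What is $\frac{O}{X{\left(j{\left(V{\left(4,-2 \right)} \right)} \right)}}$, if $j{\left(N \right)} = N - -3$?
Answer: $\frac{23}{255073} \approx 9.017 \cdot 10^{-5}$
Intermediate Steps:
$j{\left(N \right)} = 3 + N$ ($j{\left(N \right)} = N + 3 = 3 + N$)
$X{\left(A \right)} = - \frac{91}{46}$ ($X{\left(A \right)} = -2 + \frac{1}{67 - 21} = -2 + \frac{1}{46} = - \frac{91}{46}$)
$O = - \frac{1}{5606}$ ($O = \frac{1}{4 \left(23 + 43\right) - 5870} = \frac{1}{4 \cdot 66 - 5870} = \frac{1}{264 - 5870} = \frac{1}{-5606} = - \frac{1}{5606} \approx -0.00017838$)
$\frac{O}{X{\left(j{\left(V{\left(4,-2 \right)} \right)} \right)}} = - \frac{1}{5606 \left(- \frac{91}{46}\right)} = \left(- \frac{1}{5606}\right) \left(- \frac{46}{91}\right) = \frac{23}{255073}$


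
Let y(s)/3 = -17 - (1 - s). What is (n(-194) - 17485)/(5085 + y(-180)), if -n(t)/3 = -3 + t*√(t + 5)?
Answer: -17476/4491 + 194*I*√21/499 ≈ -3.8913 + 1.7816*I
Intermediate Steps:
n(t) = 9 - 3*t*√(5 + t) (n(t) = -3*(-3 + t*√(t + 5)) = -3*(-3 + t*√(5 + t)) = 9 - 3*t*√(5 + t))
y(s) = -54 + 3*s (y(s) = 3*(-17 - (1 - s)) = 3*(-17 + (-1 + s)) = 3*(-18 + s) = -54 + 3*s)
(n(-194) - 17485)/(5085 + y(-180)) = ((9 - 3*(-194)*√(5 - 194)) - 17485)/(5085 + (-54 + 3*(-180))) = ((9 - 3*(-194)*√(-189)) - 17485)/(5085 + (-54 - 540)) = ((9 - 3*(-194)*3*I*√21) - 17485)/(5085 - 594) = ((9 + 1746*I*√21) - 17485)/4491 = (-17476 + 1746*I*√21)*(1/4491) = -17476/4491 + 194*I*√21/499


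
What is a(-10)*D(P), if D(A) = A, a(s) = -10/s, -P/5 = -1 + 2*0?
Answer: 5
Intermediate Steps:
P = 5 (P = -5*(-1 + 2*0) = -5*(-1 + 0) = -5*(-1) = 5)
a(-10)*D(P) = -10/(-10)*5 = -10*(-⅒)*5 = 1*5 = 5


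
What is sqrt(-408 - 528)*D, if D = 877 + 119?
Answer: 5976*I*sqrt(26) ≈ 30472.0*I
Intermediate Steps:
D = 996
sqrt(-408 - 528)*D = sqrt(-408 - 528)*996 = sqrt(-936)*996 = (6*I*sqrt(26))*996 = 5976*I*sqrt(26)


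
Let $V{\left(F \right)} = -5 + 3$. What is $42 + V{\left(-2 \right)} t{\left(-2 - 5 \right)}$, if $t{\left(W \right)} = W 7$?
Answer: $140$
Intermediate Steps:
$V{\left(F \right)} = -2$
$t{\left(W \right)} = 7 W$
$42 + V{\left(-2 \right)} t{\left(-2 - 5 \right)} = 42 - 2 \cdot 7 \left(-2 - 5\right) = 42 - 2 \cdot 7 \left(-7\right) = 42 - -98 = 42 + 98 = 140$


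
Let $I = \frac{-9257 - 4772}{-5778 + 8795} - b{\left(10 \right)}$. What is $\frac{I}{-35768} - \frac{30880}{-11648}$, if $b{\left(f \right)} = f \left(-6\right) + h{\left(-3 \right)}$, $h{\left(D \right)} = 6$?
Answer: $\frac{3717176373}{1402856728} \approx 2.6497$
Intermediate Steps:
$b{\left(f \right)} = 6 - 6 f$ ($b{\left(f \right)} = f \left(-6\right) + 6 = - 6 f + 6 = 6 - 6 f$)
$I = \frac{148889}{3017}$ ($I = \frac{-9257 - 4772}{-5778 + 8795} - \left(6 - 60\right) = - \frac{14029}{3017} - \left(6 - 60\right) = \left(-14029\right) \frac{1}{3017} - -54 = - \frac{14029}{3017} + 54 = \frac{148889}{3017} \approx 49.35$)
$\frac{I}{-35768} - \frac{30880}{-11648} = \frac{148889}{3017 \left(-35768\right)} - \frac{30880}{-11648} = \frac{148889}{3017} \left(- \frac{1}{35768}\right) - - \frac{965}{364} = - \frac{148889}{107912056} + \frac{965}{364} = \frac{3717176373}{1402856728}$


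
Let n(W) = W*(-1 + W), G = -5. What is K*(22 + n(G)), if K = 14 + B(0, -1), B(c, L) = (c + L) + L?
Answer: 624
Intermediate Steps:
B(c, L) = c + 2*L (B(c, L) = (L + c) + L = c + 2*L)
K = 12 (K = 14 + (0 + 2*(-1)) = 14 + (0 - 2) = 14 - 2 = 12)
K*(22 + n(G)) = 12*(22 - 5*(-1 - 5)) = 12*(22 - 5*(-6)) = 12*(22 + 30) = 12*52 = 624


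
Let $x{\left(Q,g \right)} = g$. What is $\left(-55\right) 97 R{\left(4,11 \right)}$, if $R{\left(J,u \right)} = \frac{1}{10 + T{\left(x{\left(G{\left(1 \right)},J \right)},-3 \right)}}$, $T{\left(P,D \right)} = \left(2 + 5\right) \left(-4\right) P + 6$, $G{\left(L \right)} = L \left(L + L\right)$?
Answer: $\frac{5335}{96} \approx 55.573$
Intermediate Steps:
$G{\left(L \right)} = 2 L^{2}$ ($G{\left(L \right)} = L 2 L = 2 L^{2}$)
$T{\left(P,D \right)} = 6 - 28 P$ ($T{\left(P,D \right)} = 7 \left(-4\right) P + 6 = - 28 P + 6 = 6 - 28 P$)
$R{\left(J,u \right)} = \frac{1}{16 - 28 J}$ ($R{\left(J,u \right)} = \frac{1}{10 - \left(-6 + 28 J\right)} = \frac{1}{16 - 28 J}$)
$\left(-55\right) 97 R{\left(4,11 \right)} = \left(-55\right) 97 \left(- \frac{1}{-16 + 28 \cdot 4}\right) = - 5335 \left(- \frac{1}{-16 + 112}\right) = - 5335 \left(- \frac{1}{96}\right) = - 5335 \left(\left(-1\right) \frac{1}{96}\right) = \left(-5335\right) \left(- \frac{1}{96}\right) = \frac{5335}{96}$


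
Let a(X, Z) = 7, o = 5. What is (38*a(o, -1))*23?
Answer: 6118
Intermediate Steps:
(38*a(o, -1))*23 = (38*7)*23 = 266*23 = 6118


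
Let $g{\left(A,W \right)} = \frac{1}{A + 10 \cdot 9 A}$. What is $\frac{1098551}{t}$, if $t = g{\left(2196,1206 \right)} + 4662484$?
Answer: $\frac{219530037636}{931732152625} \approx 0.23562$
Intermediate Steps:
$g{\left(A,W \right)} = \frac{1}{91 A}$ ($g{\left(A,W \right)} = \frac{1}{A + 90 A} = \frac{1}{91 A}$)
$t = \frac{931732152625}{199836}$ ($t = \frac{1}{91 \cdot 2196} + 4662484 = \frac{1}{91} \cdot \frac{1}{2196} + 4662484 = \frac{1}{199836} + 4662484 = \frac{931732152625}{199836} \approx 4.6625 \cdot 10^{6}$)
$\frac{1098551}{t} = \frac{1098551}{\frac{931732152625}{199836}} = 1098551 \cdot \frac{199836}{931732152625} = \frac{219530037636}{931732152625}$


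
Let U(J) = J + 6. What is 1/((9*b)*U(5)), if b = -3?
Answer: -1/297 ≈ -0.0033670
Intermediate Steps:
U(J) = 6 + J
1/((9*b)*U(5)) = 1/((9*(-3))*(6 + 5)) = 1/(-27*11) = 1/(-297) = -1/297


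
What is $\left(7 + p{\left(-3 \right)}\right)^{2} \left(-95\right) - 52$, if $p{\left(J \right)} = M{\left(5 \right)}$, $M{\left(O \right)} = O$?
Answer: $-13732$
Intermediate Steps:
$p{\left(J \right)} = 5$
$\left(7 + p{\left(-3 \right)}\right)^{2} \left(-95\right) - 52 = \left(7 + 5\right)^{2} \left(-95\right) - 52 = 12^{2} \left(-95\right) - 52 = 144 \left(-95\right) - 52 = -13680 - 52 = -13732$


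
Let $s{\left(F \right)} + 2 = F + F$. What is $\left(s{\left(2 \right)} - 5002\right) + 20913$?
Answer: $15913$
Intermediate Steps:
$s{\left(F \right)} = -2 + 2 F$ ($s{\left(F \right)} = -2 + \left(F + F\right) = -2 + 2 F$)
$\left(s{\left(2 \right)} - 5002\right) + 20913 = \left(\left(-2 + 2 \cdot 2\right) - 5002\right) + 20913 = \left(\left(-2 + 4\right) - 5002\right) + 20913 = \left(2 - 5002\right) + 20913 = -5000 + 20913 = 15913$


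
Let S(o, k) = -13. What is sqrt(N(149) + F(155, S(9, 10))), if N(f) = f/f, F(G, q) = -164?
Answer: I*sqrt(163) ≈ 12.767*I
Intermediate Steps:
N(f) = 1
sqrt(N(149) + F(155, S(9, 10))) = sqrt(1 - 164) = sqrt(-163) = I*sqrt(163)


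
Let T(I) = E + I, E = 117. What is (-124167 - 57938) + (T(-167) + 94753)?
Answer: -87402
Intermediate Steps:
T(I) = 117 + I
(-124167 - 57938) + (T(-167) + 94753) = (-124167 - 57938) + ((117 - 167) + 94753) = -182105 + (-50 + 94753) = -182105 + 94703 = -87402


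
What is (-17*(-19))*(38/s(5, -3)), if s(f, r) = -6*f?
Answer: -6137/15 ≈ -409.13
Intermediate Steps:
(-17*(-19))*(38/s(5, -3)) = (-17*(-19))*(38/((-6*5))) = 323*(38/(-30)) = 323*(38*(-1/30)) = 323*(-19/15) = -6137/15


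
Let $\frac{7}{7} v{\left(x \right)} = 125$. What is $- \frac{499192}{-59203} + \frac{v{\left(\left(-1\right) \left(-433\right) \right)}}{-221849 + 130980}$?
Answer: $\frac{45353677473}{5379717407} \approx 8.4305$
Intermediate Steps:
$v{\left(x \right)} = 125$
$- \frac{499192}{-59203} + \frac{v{\left(\left(-1\right) \left(-433\right) \right)}}{-221849 + 130980} = - \frac{499192}{-59203} + \frac{125}{-221849 + 130980} = \left(-499192\right) \left(- \frac{1}{59203}\right) + \frac{125}{-90869} = \frac{499192}{59203} + 125 \left(- \frac{1}{90869}\right) = \frac{499192}{59203} - \frac{125}{90869} = \frac{45353677473}{5379717407}$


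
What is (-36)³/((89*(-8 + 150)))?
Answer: -23328/6319 ≈ -3.6917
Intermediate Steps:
(-36)³/((89*(-8 + 150))) = -46656/(89*142) = -46656/12638 = -46656*1/12638 = -23328/6319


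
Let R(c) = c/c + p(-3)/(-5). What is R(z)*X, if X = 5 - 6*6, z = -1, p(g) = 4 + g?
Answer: -124/5 ≈ -24.800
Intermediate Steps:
X = -31 (X = 5 - 36 = -31)
R(c) = 4/5 (R(c) = c/c + (4 - 3)/(-5) = 1 + 1*(-1/5) = 1 - 1/5 = 4/5)
R(z)*X = (4/5)*(-31) = -124/5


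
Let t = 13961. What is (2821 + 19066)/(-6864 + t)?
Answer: 21887/7097 ≈ 3.0840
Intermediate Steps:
(2821 + 19066)/(-6864 + t) = (2821 + 19066)/(-6864 + 13961) = 21887/7097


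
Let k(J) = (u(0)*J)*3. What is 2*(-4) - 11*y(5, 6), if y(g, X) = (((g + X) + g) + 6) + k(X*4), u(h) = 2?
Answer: -1834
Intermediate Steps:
k(J) = 6*J (k(J) = (2*J)*3 = 6*J)
y(g, X) = 6 + 2*g + 25*X (y(g, X) = (((g + X) + g) + 6) + 6*(X*4) = (((X + g) + g) + 6) + 6*(4*X) = ((X + 2*g) + 6) + 24*X = (6 + X + 2*g) + 24*X = 6 + 2*g + 25*X)
2*(-4) - 11*y(5, 6) = 2*(-4) - 11*(6 + 2*5 + 25*6) = -8 - 11*(6 + 10 + 150) = -8 - 11*166 = -8 - 1826 = -1834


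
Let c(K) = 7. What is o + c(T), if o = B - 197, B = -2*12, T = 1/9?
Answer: -214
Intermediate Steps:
T = ⅑ ≈ 0.11111
B = -24
o = -221 (o = -24 - 197 = -221)
o + c(T) = -221 + 7 = -214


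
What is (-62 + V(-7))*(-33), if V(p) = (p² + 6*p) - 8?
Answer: 2079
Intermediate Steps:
V(p) = -8 + p² + 6*p
(-62 + V(-7))*(-33) = (-62 + (-8 + (-7)² + 6*(-7)))*(-33) = (-62 + (-8 + 49 - 42))*(-33) = (-62 - 1)*(-33) = -63*(-33) = 2079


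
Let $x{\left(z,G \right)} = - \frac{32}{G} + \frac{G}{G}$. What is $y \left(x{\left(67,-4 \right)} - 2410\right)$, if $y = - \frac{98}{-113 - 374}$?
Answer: $- \frac{235298}{487} \approx -483.16$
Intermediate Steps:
$x{\left(z,G \right)} = 1 - \frac{32}{G}$ ($x{\left(z,G \right)} = - \frac{32}{G} + 1 = 1 - \frac{32}{G}$)
$y = \frac{98}{487}$ ($y = - \frac{98}{-113 - 374} = - \frac{98}{-487} = \left(-98\right) \left(- \frac{1}{487}\right) = \frac{98}{487} \approx 0.20123$)
$y \left(x{\left(67,-4 \right)} - 2410\right) = \frac{98 \left(\frac{-32 - 4}{-4} - 2410\right)}{487} = \frac{98 \left(\left(- \frac{1}{4}\right) \left(-36\right) - 2410\right)}{487} = \frac{98 \left(9 - 2410\right)}{487} = \frac{98}{487} \left(-2401\right) = - \frac{235298}{487}$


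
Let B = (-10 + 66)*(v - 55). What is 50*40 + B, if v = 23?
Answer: 208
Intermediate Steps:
B = -1792 (B = (-10 + 66)*(23 - 55) = 56*(-32) = -1792)
50*40 + B = 50*40 - 1792 = 2000 - 1792 = 208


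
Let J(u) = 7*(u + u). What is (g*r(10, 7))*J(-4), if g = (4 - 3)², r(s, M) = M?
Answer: -392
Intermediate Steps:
g = 1 (g = 1² = 1)
J(u) = 14*u (J(u) = 7*(2*u) = 14*u)
(g*r(10, 7))*J(-4) = (1*7)*(14*(-4)) = 7*(-56) = -392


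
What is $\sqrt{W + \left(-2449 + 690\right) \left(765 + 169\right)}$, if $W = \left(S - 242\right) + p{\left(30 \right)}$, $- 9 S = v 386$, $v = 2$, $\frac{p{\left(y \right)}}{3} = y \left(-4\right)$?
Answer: $\frac{2 i \sqrt{3698086}}{3} \approx 1282.0 i$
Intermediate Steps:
$p{\left(y \right)} = - 12 y$ ($p{\left(y \right)} = 3 y \left(-4\right) = 3 \left(- 4 y\right) = - 12 y$)
$S = - \frac{772}{9}$ ($S = - \frac{2 \cdot 386}{9} = \left(- \frac{1}{9}\right) 772 = - \frac{772}{9} \approx -85.778$)
$W = - \frac{6190}{9}$ ($W = \left(- \frac{772}{9} - 242\right) - 360 = - \frac{2950}{9} - 360 = - \frac{6190}{9} \approx -687.78$)
$\sqrt{W + \left(-2449 + 690\right) \left(765 + 169\right)} = \sqrt{- \frac{6190}{9} + \left(-2449 + 690\right) \left(765 + 169\right)} = \sqrt{- \frac{6190}{9} - 1642906} = \sqrt{- \frac{14792344}{9}} = \frac{2 i \sqrt{3698086}}{3}$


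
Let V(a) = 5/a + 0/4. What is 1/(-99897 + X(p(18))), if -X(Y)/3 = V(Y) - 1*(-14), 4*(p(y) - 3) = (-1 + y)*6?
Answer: -19/1898851 ≈ -1.0006e-5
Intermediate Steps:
p(y) = 3/2 + 3*y/2 (p(y) = 3 + ((-1 + y)*6)/4 = 3 + (-6 + 6*y)/4 = 3 + (-3/2 + 3*y/2) = 3/2 + 3*y/2)
V(a) = 5/a (V(a) = 5/a + 0*(1/4) = 5/a + 0 = 5/a)
X(Y) = -42 - 15/Y (X(Y) = -3*(5/Y - 1*(-14)) = -3*(5/Y + 14) = -3*(14 + 5/Y) = -42 - 15/Y)
1/(-99897 + X(p(18))) = 1/(-99897 + (-42 - 15/(3/2 + (3/2)*18))) = 1/(-99897 + (-42 - 15/(3/2 + 27))) = 1/(-99897 + (-42 - 15/57/2)) = 1/(-99897 + (-42 - 15*2/57)) = 1/(-99897 + (-42 - 10/19)) = 1/(-99897 - 808/19) = 1/(-1898851/19) = -19/1898851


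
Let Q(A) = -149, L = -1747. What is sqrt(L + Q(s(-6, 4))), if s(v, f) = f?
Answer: 2*I*sqrt(474) ≈ 43.543*I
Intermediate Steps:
sqrt(L + Q(s(-6, 4))) = sqrt(-1747 - 149) = sqrt(-1896) = 2*I*sqrt(474)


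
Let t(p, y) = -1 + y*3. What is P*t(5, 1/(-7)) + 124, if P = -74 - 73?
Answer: 334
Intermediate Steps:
P = -147
t(p, y) = -1 + 3*y
P*t(5, 1/(-7)) + 124 = -147*(-1 + 3/(-7)) + 124 = -147*(-1 + 3*(-⅐)) + 124 = -147*(-1 - 3/7) + 124 = -147*(-10/7) + 124 = 210 + 124 = 334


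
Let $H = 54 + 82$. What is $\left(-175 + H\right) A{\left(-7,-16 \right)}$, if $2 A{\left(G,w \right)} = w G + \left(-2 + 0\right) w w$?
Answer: $7800$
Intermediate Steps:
$A{\left(G,w \right)} = - w^{2} + \frac{G w}{2}$ ($A{\left(G,w \right)} = \frac{w G + \left(-2 + 0\right) w w}{2} = \frac{G w + - 2 w w}{2} = \frac{G w - 2 w^{2}}{2} = \frac{- 2 w^{2} + G w}{2} = - w^{2} + \frac{G w}{2}$)
$H = 136$
$\left(-175 + H\right) A{\left(-7,-16 \right)} = \left(-175 + 136\right) \frac{1}{2} \left(-16\right) \left(-7 - -32\right) = - 39 \cdot \frac{1}{2} \left(-16\right) \left(-7 + 32\right) = - 39 \cdot \frac{1}{2} \left(-16\right) 25 = \left(-39\right) \left(-200\right) = 7800$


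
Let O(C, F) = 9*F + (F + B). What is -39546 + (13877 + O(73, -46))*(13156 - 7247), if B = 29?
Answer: 79412868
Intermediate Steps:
O(C, F) = 29 + 10*F (O(C, F) = 9*F + (F + 29) = 9*F + (29 + F) = 29 + 10*F)
-39546 + (13877 + O(73, -46))*(13156 - 7247) = -39546 + (13877 + (29 + 10*(-46)))*(13156 - 7247) = -39546 + (13877 + (29 - 460))*5909 = -39546 + (13877 - 431)*5909 = -39546 + 13446*5909 = -39546 + 79452414 = 79412868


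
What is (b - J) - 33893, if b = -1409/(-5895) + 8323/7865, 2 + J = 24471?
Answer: -541169167096/9272835 ≈ -58361.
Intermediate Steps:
J = 24469 (J = -2 + 24471 = 24469)
b = 12029174/9272835 (b = -1409*(-1/5895) + 8323*(1/7865) = 1409/5895 + 8323/7865 = 12029174/9272835 ≈ 1.2972)
(b - J) - 33893 = (12029174/9272835 - 1*24469) - 33893 = (12029174/9272835 - 24469) - 33893 = -226884970441/9272835 - 33893 = -541169167096/9272835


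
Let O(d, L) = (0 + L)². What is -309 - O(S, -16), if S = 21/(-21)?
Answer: -565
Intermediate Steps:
S = -1 (S = 21*(-1/21) = -1)
O(d, L) = L²
-309 - O(S, -16) = -309 - 1*(-16)² = -309 - 1*256 = -309 - 256 = -565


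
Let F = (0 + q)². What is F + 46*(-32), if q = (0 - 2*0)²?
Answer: -1472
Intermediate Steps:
q = 0 (q = (0 + 0)² = 0² = 0)
F = 0 (F = (0 + 0)² = 0² = 0)
F + 46*(-32) = 0 + 46*(-32) = 0 - 1472 = -1472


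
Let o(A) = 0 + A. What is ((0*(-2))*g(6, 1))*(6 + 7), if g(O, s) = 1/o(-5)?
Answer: 0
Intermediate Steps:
o(A) = A
g(O, s) = -⅕ (g(O, s) = 1/(-5) = -⅕)
((0*(-2))*g(6, 1))*(6 + 7) = ((0*(-2))*(-⅕))*(6 + 7) = (0*(-⅕))*13 = 0*13 = 0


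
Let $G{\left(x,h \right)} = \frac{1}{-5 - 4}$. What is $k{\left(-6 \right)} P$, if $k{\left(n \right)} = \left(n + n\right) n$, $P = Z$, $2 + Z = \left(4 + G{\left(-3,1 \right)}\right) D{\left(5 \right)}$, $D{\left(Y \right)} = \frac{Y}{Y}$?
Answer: $136$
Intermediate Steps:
$D{\left(Y \right)} = 1$
$G{\left(x,h \right)} = - \frac{1}{9}$ ($G{\left(x,h \right)} = \frac{1}{-9} = - \frac{1}{9}$)
$Z = \frac{17}{9}$ ($Z = -2 + \left(4 - \frac{1}{9}\right) 1 = -2 + \frac{35}{9} \cdot 1 = -2 + \frac{35}{9} = \frac{17}{9} \approx 1.8889$)
$P = \frac{17}{9} \approx 1.8889$
$k{\left(n \right)} = 2 n^{2}$ ($k{\left(n \right)} = 2 n n = 2 n^{2}$)
$k{\left(-6 \right)} P = 2 \left(-6\right)^{2} \cdot \frac{17}{9} = 2 \cdot 36 \cdot \frac{17}{9} = 72 \cdot \frac{17}{9} = 136$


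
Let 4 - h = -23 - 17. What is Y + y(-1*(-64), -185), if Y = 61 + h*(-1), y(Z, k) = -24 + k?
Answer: -192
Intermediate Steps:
h = 44 (h = 4 - (-23 - 17) = 4 - 1*(-40) = 4 + 40 = 44)
Y = 17 (Y = 61 + 44*(-1) = 61 - 44 = 17)
Y + y(-1*(-64), -185) = 17 + (-24 - 185) = 17 - 209 = -192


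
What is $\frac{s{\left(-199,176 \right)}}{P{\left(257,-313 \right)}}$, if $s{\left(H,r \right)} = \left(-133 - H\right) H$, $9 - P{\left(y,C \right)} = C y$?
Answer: $- \frac{6567}{40225} \approx -0.16326$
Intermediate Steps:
$P{\left(y,C \right)} = 9 - C y$
$s{\left(H,r \right)} = H \left(-133 - H\right)$
$\frac{s{\left(-199,176 \right)}}{P{\left(257,-313 \right)}} = \frac{\left(-1\right) \left(-199\right) \left(133 - 199\right)}{9 - \left(-313\right) 257} = \frac{\left(-1\right) \left(-199\right) \left(-66\right)}{9 + 80441} = - \frac{13134}{80450} = \left(-13134\right) \frac{1}{80450} = - \frac{6567}{40225}$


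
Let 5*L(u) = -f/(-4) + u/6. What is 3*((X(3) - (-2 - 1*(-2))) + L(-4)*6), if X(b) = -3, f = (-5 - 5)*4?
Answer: -237/5 ≈ -47.400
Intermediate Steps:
f = -40 (f = -10*4 = -40)
L(u) = -2 + u/30 (L(u) = (-1*(-40)/(-4) + u/6)/5 = (40*(-1/4) + u*(1/6))/5 = (-10 + u/6)/5 = -2 + u/30)
3*((X(3) - (-2 - 1*(-2))) + L(-4)*6) = 3*((-3 - (-2 - 1*(-2))) + (-2 + (1/30)*(-4))*6) = 3*((-3 - (-2 + 2)) + (-2 - 2/15)*6) = 3*((-3 - 1*0) - 32/15*6) = 3*((-3 + 0) - 64/5) = 3*(-3 - 64/5) = 3*(-79/5) = -237/5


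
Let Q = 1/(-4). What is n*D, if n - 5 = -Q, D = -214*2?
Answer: -2247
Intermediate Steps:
Q = -¼ ≈ -0.25000
D = -428
n = 21/4 (n = 5 - 1*(-¼) = 5 + ¼ = 21/4 ≈ 5.2500)
n*D = (21/4)*(-428) = -2247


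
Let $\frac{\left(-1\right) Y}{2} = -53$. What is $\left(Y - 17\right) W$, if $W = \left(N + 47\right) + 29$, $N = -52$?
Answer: $2136$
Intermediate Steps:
$Y = 106$ ($Y = \left(-2\right) \left(-53\right) = 106$)
$W = 24$ ($W = \left(-52 + 47\right) + 29 = -5 + 29 = 24$)
$\left(Y - 17\right) W = \left(106 - 17\right) 24 = 89 \cdot 24 = 2136$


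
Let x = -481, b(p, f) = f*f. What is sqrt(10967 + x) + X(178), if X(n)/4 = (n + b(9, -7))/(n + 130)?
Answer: 227/77 + 7*sqrt(214) ≈ 105.35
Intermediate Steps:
b(p, f) = f**2
X(n) = 4*(49 + n)/(130 + n) (X(n) = 4*((n + (-7)**2)/(n + 130)) = 4*((n + 49)/(130 + n)) = 4*((49 + n)/(130 + n)) = 4*(49 + n)/(130 + n))
sqrt(10967 + x) + X(178) = sqrt(10967 - 481) + 4*(49 + 178)/(130 + 178) = sqrt(10486) + 4*227/308 = 7*sqrt(214) + 4*(1/308)*227 = 7*sqrt(214) + 227/77 = 227/77 + 7*sqrt(214)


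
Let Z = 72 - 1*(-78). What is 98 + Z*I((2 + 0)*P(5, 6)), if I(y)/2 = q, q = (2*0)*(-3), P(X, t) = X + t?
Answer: 98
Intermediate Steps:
Z = 150 (Z = 72 + 78 = 150)
q = 0 (q = 0*(-3) = 0)
I(y) = 0 (I(y) = 2*0 = 0)
98 + Z*I((2 + 0)*P(5, 6)) = 98 + 150*0 = 98 + 0 = 98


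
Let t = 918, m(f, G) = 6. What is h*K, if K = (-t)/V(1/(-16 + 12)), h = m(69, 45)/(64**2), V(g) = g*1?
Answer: 1377/256 ≈ 5.3789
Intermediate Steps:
V(g) = g
h = 3/2048 (h = 6/(64**2) = 6/4096 = 6*(1/4096) = 3/2048 ≈ 0.0014648)
K = 3672 (K = (-1*918)/(1/(-16 + 12)) = -918/(1/(-4)) = -918/(-1/4) = -918*(-4) = 3672)
h*K = (3/2048)*3672 = 1377/256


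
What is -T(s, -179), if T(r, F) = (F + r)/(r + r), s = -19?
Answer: -99/19 ≈ -5.2105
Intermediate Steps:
T(r, F) = (F + r)/(2*r) (T(r, F) = (F + r)/((2*r)) = (F + r)*(1/(2*r)) = (F + r)/(2*r))
-T(s, -179) = -(-179 - 19)/(2*(-19)) = -(-1)*(-198)/(2*19) = -1*99/19 = -99/19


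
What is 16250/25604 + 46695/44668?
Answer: 480358445/285919868 ≈ 1.6800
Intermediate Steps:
16250/25604 + 46695/44668 = 16250*(1/25604) + 46695*(1/44668) = 8125/12802 + 46695/44668 = 480358445/285919868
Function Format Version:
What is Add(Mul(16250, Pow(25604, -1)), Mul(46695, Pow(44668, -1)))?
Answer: Rational(480358445, 285919868) ≈ 1.6800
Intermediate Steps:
Add(Mul(16250, Pow(25604, -1)), Mul(46695, Pow(44668, -1))) = Add(Mul(16250, Rational(1, 25604)), Mul(46695, Rational(1, 44668))) = Add(Rational(8125, 12802), Rational(46695, 44668)) = Rational(480358445, 285919868)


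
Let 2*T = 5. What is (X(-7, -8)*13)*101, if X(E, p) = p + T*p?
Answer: -36764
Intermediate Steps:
T = 5/2 (T = (1/2)*5 = 5/2 ≈ 2.5000)
X(E, p) = 7*p/2 (X(E, p) = p + 5*p/2 = 7*p/2)
(X(-7, -8)*13)*101 = (((7/2)*(-8))*13)*101 = -28*13*101 = -364*101 = -36764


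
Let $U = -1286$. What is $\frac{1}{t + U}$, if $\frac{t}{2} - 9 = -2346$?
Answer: $- \frac{1}{5960} \approx -0.00016779$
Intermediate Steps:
$t = -4674$ ($t = 18 + 2 \left(-2346\right) = 18 - 4692 = -4674$)
$\frac{1}{t + U} = \frac{1}{-4674 - 1286} = \frac{1}{-5960} = - \frac{1}{5960}$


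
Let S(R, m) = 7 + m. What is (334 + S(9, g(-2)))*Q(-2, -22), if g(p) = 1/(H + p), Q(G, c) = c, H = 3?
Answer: -7524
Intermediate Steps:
g(p) = 1/(3 + p)
(334 + S(9, g(-2)))*Q(-2, -22) = (334 + (7 + 1/(3 - 2)))*(-22) = (334 + (7 + 1/1))*(-22) = (334 + (7 + 1))*(-22) = (334 + 8)*(-22) = 342*(-22) = -7524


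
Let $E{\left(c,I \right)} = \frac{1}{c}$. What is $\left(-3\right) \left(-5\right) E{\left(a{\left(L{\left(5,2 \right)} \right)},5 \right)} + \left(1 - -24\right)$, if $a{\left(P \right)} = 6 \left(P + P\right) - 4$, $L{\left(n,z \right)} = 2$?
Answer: $\frac{103}{4} \approx 25.75$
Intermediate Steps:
$a{\left(P \right)} = -4 + 12 P$ ($a{\left(P \right)} = 6 \cdot 2 P - 4 = 12 P - 4 = -4 + 12 P$)
$\left(-3\right) \left(-5\right) E{\left(a{\left(L{\left(5,2 \right)} \right)},5 \right)} + \left(1 - -24\right) = \frac{\left(-3\right) \left(-5\right)}{-4 + 12 \cdot 2} + \left(1 - -24\right) = \frac{15}{-4 + 24} + \left(1 + 24\right) = \frac{15}{20} + 25 = 15 \cdot \frac{1}{20} + 25 = \frac{3}{4} + 25 = \frac{103}{4}$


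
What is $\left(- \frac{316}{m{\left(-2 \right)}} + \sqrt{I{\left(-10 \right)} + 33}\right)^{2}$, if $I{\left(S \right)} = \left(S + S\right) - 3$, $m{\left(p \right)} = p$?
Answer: $\left(158 + \sqrt{10}\right)^{2} \approx 25973.0$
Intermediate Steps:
$I{\left(S \right)} = -3 + 2 S$ ($I{\left(S \right)} = 2 S - 3 = -3 + 2 S$)
$\left(- \frac{316}{m{\left(-2 \right)}} + \sqrt{I{\left(-10 \right)} + 33}\right)^{2} = \left(- \frac{316}{-2} + \sqrt{\left(-3 + 2 \left(-10\right)\right) + 33}\right)^{2} = \left(\left(-316\right) \left(- \frac{1}{2}\right) + \sqrt{\left(-3 - 20\right) + 33}\right)^{2} = \left(158 + \sqrt{-23 + 33}\right)^{2} = \left(158 + \sqrt{10}\right)^{2}$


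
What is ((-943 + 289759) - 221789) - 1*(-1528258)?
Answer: 1595285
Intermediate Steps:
((-943 + 289759) - 221789) - 1*(-1528258) = (288816 - 221789) + 1528258 = 67027 + 1528258 = 1595285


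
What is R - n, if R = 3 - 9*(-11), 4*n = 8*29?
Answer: 44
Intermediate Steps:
n = 58 (n = (8*29)/4 = (¼)*232 = 58)
R = 102 (R = 3 + 99 = 102)
R - n = 102 - 1*58 = 102 - 58 = 44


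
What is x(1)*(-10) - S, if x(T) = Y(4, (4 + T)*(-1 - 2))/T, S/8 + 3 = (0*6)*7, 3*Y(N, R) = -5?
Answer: 122/3 ≈ 40.667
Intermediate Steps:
Y(N, R) = -5/3 (Y(N, R) = (⅓)*(-5) = -5/3)
S = -24 (S = -24 + 8*((0*6)*7) = -24 + 8*(0*7) = -24 + 8*0 = -24 + 0 = -24)
x(T) = -5/(3*T)
x(1)*(-10) - S = -5/3/1*(-10) - 1*(-24) = -5/3*1*(-10) + 24 = -5/3*(-10) + 24 = 50/3 + 24 = 122/3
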